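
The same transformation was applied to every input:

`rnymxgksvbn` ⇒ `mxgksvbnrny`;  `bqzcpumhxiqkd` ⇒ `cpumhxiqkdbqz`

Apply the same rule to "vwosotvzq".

sotvzqvwo

Rule — move the first 3 characters to the end (rotate left by 3).
Doing the same to "vwosotvzq": "sotvzqvwo".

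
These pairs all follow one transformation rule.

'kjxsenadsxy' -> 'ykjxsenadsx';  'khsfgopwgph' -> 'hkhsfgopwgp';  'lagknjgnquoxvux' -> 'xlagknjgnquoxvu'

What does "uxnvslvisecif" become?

fuxnvslviseci

The pattern: move the last character to the front.
Doing the same to "uxnvslvisecif": "fuxnvslviseci".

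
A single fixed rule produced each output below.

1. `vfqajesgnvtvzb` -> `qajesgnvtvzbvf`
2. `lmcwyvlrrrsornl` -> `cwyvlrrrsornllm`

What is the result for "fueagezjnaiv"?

eagezjnaivfu

Each output is the input with this applied: move the first 2 characters to the end (rotate left by 2).
On "fueagezjnaiv" that produces "eagezjnaivfu".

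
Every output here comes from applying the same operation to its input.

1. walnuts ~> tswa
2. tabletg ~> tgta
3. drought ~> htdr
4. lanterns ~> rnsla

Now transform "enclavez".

In each case the input is transformed by: move the first 2 characters to the end (rotate left by 2), then delete the first 3 characters.
Applying both steps to "enclavez": "clavezen", then "vezen".
(Check on "tabletg": → "bletgta" → "tgta" ✓)

vezen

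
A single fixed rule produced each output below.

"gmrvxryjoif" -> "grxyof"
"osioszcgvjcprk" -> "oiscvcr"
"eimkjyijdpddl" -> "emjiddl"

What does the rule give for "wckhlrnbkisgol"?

Rule — keep every other character starting from the first (positions 1st, 3rd, 5th, ...).
"wckhlrnbkisgol" → "wklnkso".

wklnkso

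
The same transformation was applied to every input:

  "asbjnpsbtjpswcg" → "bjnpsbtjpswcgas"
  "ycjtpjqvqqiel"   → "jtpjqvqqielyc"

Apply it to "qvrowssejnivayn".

What's happening: move the first 2 characters to the end (rotate left by 2).
On "qvrowssejnivayn" that produces "rowssejnivaynqv".

rowssejnivaynqv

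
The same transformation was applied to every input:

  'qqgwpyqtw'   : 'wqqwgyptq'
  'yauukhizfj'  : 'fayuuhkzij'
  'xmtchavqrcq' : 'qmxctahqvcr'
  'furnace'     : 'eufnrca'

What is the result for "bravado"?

orbvada

The pattern: swap each adjacent pair of characters (1↔2, 3↔4, ...), then move the last character to the front.
For "bravado", step one produces "rbvadao"; step two turns that into "orbvada".
(Check on "xmtchavqrcq": → "mxctahqvcrq" → "qmxctahqvcr" ✓)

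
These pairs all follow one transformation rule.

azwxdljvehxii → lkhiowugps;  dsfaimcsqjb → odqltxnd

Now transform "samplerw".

dlxaw

What's happening: shift every letter 11 places forward in the alphabet (wrapping around), then delete the last 3 characters.
Working it through for "samplerw": intermediate "dlxawpch", final "dlxaw".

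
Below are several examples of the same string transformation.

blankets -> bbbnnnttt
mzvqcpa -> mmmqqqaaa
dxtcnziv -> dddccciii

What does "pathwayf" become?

Each output is the input with this applied: keep one character in every 3, starting at position 1 (positions 1st, 4th, 7th, ...), then repeat every character 3 times.
Working it through for "pathwayf": intermediate "phy", final "ppphhhyyy".

ppphhhyyy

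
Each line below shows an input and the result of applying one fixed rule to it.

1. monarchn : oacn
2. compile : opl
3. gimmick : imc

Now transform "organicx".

The rule is to keep every other character starting from the second (positions 2nd, 4th, 6th, ...).
Doing the same to "organicx": "raix".

raix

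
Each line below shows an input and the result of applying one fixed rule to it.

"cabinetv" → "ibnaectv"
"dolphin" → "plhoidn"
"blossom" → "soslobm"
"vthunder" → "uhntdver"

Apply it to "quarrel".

rarueql

The rule is to move the first 3 characters to the end (rotate left by 3), then take characters alternately from the front and the back (1st, last, 2nd, 2nd-last, ...).
So "quarrel" becomes "rarueql".
(Check on "blossom": → "ssomblo" → "soslobm" ✓)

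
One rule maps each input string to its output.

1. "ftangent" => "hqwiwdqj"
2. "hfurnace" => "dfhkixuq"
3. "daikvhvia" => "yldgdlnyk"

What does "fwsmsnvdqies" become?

lhvizvpvqygt

Rule — move the last 3 characters to the front (rotate right by 3), then shift every letter 3 places forward in the alphabet (wrapping around).
On "fwsmsnvdqies": the first step gives "iesfwsmsnvdq", and the second then gives "lhvizvpvqygt".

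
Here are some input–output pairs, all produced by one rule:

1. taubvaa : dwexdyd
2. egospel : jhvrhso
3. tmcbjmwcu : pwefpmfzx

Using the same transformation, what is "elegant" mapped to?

ohjhqdw

Rule — swap each adjacent pair of characters (1↔2, 3↔4, ...), then shift every letter 3 places forward in the alphabet (wrapping around).
For "elegant", step one produces "legenat"; step two turns that into "ohjhqdw".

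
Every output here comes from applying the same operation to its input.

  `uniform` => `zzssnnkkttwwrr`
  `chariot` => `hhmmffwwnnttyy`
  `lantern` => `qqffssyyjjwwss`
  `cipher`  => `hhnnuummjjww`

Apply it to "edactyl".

Rule — shift every letter 5 places forward in the alphabet (wrapping around), then double every character.
For "edactyl" the result is "jjiiffhhyyddqq".

jjiiffhhyyddqq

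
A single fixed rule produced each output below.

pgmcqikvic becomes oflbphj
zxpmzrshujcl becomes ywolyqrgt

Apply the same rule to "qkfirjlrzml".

Looking at the pairs, the operation is to shift every letter 1 place backward in the alphabet (wrapping around), then delete the last 3 characters.
Working it through for "qkfirjlrzml": intermediate "pjehqikqylk", final "pjehqikq".

pjehqikq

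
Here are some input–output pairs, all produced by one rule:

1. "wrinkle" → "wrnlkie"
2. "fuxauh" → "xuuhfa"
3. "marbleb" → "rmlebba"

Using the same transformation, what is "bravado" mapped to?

vrodbaa

The pattern: sort the characters into reverse alphabetical order.
Doing the same to "bravado": "vrodbaa".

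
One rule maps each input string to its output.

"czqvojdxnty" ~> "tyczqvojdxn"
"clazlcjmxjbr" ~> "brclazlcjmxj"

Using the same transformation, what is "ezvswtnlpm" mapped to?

pmezvswtnl

The transformation: move the last 2 characters to the front (rotate right by 2).
Doing the same to "ezvswtnlpm": "pmezvswtnl".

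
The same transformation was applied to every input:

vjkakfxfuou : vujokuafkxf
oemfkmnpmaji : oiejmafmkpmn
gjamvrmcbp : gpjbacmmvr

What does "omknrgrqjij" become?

The pattern: take characters alternately from the front and the back (1st, last, 2nd, 2nd-last, ...).
So "omknrgrqjij" becomes "ojmikjnqrrg".

ojmikjnqrrg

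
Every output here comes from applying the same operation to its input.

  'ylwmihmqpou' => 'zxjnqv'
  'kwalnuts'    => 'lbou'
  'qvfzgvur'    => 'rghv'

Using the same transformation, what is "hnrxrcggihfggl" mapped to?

Each output is the input with this applied: keep every other character starting from the first (positions 1st, 3rd, 5th, ...), then shift every letter 1 place forward in the alphabet (wrapping around).
For "hnrxrcggihfggl", step one produces "hrrgifg"; step two turns that into "isshjgh".
(Check on "kwalnuts": → "kant" → "lbou" ✓)

isshjgh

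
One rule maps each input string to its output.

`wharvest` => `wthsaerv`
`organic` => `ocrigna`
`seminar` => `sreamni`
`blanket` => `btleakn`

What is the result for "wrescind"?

wdrneisc

In each case the input is transformed by: take characters alternately from the front and the back (1st, last, 2nd, 2nd-last, ...).
For "wrescind" the result is "wdrneisc".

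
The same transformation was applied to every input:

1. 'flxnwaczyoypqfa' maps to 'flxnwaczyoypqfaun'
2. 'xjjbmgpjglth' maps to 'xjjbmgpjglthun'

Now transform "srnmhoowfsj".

In each case the input is transformed by: append "un".
For "srnmhoowfsj" the result is "srnmhoowfsjun".

srnmhoowfsjun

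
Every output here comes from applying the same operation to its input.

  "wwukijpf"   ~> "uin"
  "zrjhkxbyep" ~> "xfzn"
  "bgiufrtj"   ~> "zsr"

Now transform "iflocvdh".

Rule — shift every letter 2 places backward in the alphabet (wrapping around), then keep one character in every 3, starting at position 1 (positions 1st, 4th, 7th, ...).
Applying both steps to "iflocvdh": "gdjmatbf", then "gmb".

gmb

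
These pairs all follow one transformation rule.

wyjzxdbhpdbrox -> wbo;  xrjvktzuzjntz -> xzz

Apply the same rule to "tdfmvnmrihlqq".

Rule — keep one character in every 3, starting at position 1 (positions 1st, 4th, 7th, ...), then keep every other character starting from the first (positions 1st, 3rd, 5th, ...).
So "tdfmvnmrihlqq" becomes "tmq".

tmq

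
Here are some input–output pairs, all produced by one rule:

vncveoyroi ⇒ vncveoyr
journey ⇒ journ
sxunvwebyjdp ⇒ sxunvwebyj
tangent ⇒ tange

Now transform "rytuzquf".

The transformation: delete the last 2 characters.
So "rytuzquf" becomes "rytuzq".

rytuzq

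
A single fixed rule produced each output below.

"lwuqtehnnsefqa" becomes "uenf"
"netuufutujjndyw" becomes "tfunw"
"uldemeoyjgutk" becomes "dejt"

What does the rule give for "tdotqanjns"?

oan

Each output is the input with this applied: keep one character in every 3, starting at position 3 (positions 3rd, 6th, 9th, ...).
For "tdotqanjns" the result is "oan".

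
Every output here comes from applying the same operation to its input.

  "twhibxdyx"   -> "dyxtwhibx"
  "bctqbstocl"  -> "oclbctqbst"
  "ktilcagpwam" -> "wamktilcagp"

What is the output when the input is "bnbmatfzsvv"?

What's happening: move the last 3 characters to the front (rotate right by 3).
So "bnbmatfzsvv" becomes "svvbnbmatfz".

svvbnbmatfz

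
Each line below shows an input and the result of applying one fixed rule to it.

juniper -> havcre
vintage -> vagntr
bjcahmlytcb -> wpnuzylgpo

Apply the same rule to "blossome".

What's happening: shift every letter 13 places forward in the alphabet (wrapping around) — i.e. ROT13, then delete the first character.
Applying both steps to "blossome": "oybffbzr", then "ybffbzr".

ybffbzr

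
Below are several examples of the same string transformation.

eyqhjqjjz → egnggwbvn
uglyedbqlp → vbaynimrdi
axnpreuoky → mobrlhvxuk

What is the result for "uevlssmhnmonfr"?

ippjekjlkcorbs

The transformation: move the first 3 characters to the end (rotate left by 3), then shift every letter 3 places backward in the alphabet (wrapping around).
On "uevlssmhnmonfr": the first step gives "lssmhnmonfruev", and the second then gives "ippjekjlkcorbs".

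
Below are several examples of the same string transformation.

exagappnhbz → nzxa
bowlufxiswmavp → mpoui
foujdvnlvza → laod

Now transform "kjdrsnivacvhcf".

In each case the input is transformed by: keep one character in every 3, starting at position 2 (positions 2nd, 5th, 8th, ...), then move the last 2 characters to the front (rotate right by 2).
For "kjdrsnivacvhcf", step one produces "jsvvf"; step two turns that into "vfjsv".

vfjsv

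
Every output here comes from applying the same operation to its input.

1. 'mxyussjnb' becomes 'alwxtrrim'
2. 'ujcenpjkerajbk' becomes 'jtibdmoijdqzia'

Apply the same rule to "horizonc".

bgnqhynm

The transformation: shift every letter 1 place backward in the alphabet (wrapping around), then move the last character to the front.
"horizonc" → "gnqhynmb" → "bgnqhynm".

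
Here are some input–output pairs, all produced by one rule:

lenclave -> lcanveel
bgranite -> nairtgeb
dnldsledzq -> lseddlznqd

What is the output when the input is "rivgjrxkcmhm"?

xrkjcgmvhimr

What's happening: swap the front and back halves of the string, then take characters alternately from the front and the back (1st, last, 2nd, 2nd-last, ...).
Applying both steps to "rivgjrxkcmhm": "xkcmhmrivgjr", then "xrkjcgmvhimr".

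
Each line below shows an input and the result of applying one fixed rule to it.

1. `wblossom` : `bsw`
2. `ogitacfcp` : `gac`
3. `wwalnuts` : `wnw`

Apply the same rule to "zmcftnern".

Rule — swap the first and last characters, then keep one character in every 3, starting at position 2 (positions 2nd, 5th, 8th, ...).
Working it through for "zmcftnern": intermediate "nmcftnerz", final "mtr".

mtr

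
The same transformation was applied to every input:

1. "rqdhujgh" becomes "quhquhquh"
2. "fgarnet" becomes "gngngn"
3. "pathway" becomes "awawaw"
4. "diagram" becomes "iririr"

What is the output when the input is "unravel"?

Looking at the pairs, the operation is to keep one character in every 3, starting at position 2 (positions 2nd, 5th, 8th, ...), then write the whole string 3 times in a row.
Applying that to "unravel" gives "nvnvnv".
(Check on "diagram": → "ir" → "iririr" ✓)

nvnvnv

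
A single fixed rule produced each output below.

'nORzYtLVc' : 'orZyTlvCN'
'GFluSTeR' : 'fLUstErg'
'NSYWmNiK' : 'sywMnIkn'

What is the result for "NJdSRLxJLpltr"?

jDsrlXjlPLTRn

In each case the input is transformed by: flip the case of every letter, then move the first character to the end.
Working it through for "NJdSRLxJLpltr": intermediate "njDsrlXjlPLTR", final "jDsrlXjlPLTRn".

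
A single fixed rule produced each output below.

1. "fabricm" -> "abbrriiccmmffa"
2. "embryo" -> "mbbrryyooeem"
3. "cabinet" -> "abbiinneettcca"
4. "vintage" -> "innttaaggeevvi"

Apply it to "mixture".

ixxttuurreemmi

What's happening: double every character, then move the first 3 characters to the end (rotate left by 3).
For "mixture", step one produces "mmiixxttuurree"; step two turns that into "ixxttuurreemmi".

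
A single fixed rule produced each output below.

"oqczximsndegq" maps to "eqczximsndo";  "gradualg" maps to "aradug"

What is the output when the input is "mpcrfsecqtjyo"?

In each case the input is transformed by: delete the last 2 characters, then swap the first and last characters.
Working it through for "mpcrfsecqtjyo": intermediate "mpcrfsecqtj", final "jpcrfsecqtm".

jpcrfsecqtm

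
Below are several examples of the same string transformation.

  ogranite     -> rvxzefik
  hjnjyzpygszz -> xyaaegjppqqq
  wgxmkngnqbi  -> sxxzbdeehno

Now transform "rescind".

tuvzeij

Each output is the input with this applied: sort the characters into alphabetical order, then shift every letter 9 places backward in the alphabet (wrapping around).
Applying both steps to "rescind": "cdeinrs", then "tuvzeij".
(Check on "ogranite": → "aeginort" → "rvxzefik" ✓)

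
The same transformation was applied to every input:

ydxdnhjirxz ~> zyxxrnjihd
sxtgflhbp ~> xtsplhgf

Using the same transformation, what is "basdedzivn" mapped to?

Rule — sort the characters into reverse alphabetical order, then delete the last character.
Working it through for "basdedzivn": intermediate "zvsnieddba", final "zvsnieddb".

zvsnieddb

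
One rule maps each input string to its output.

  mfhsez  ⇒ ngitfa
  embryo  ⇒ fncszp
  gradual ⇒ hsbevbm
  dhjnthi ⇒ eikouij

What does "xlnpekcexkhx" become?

What's happening: shift every letter 1 place forward in the alphabet (wrapping around).
On "xlnpekcexkhx" that produces "ymoqfldfyliy".

ymoqfldfyliy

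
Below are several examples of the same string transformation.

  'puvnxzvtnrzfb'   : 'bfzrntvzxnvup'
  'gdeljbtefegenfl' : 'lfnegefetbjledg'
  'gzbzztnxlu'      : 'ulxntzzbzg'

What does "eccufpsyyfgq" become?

In each case the input is transformed by: reverse the string.
So "eccufpsyyfgq" becomes "qgfyyspfucce".

qgfyyspfucce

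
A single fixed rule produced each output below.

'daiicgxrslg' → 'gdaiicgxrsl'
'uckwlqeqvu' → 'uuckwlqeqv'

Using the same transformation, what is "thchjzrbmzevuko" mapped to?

Rule — move the last character to the front.
Applying that to "thchjzrbmzevuko" gives "othchjzrbmzevuk".

othchjzrbmzevuk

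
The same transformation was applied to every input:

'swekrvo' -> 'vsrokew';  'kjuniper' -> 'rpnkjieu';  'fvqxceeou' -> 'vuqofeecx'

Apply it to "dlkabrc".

lkdcbar

In each case the input is transformed by: sort the characters into reverse alphabetical order, then move the first character to the end.
"dlkabrc" → "rlkdcba" → "lkdcbar".
(Check on "swekrvo": → "wvsroke" → "vsrokew" ✓)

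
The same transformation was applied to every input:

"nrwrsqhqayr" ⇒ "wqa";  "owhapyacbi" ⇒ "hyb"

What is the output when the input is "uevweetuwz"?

vew

Looking at the pairs, the operation is to keep one character in every 3, starting at position 3 (positions 3rd, 6th, 9th, ...).
Doing the same to "uevweetuwz": "vew".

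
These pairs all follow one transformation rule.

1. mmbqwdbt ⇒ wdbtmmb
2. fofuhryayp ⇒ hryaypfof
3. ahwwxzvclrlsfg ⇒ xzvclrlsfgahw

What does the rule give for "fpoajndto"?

jndtofpo

The pattern: move the first 3 characters to the end (rotate left by 3), then delete the first character.
Applying both steps to "fpoajndto": "ajndtofpo", then "jndtofpo".
(Check on "fofuhryayp": → "uhryaypfof" → "hryaypfof" ✓)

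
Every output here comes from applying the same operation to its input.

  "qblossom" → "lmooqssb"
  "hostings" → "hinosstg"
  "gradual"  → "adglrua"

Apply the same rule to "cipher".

Looking at the pairs, the operation is to sort the characters into alphabetical order, then move the first character to the end.
Working it through for "cipher": intermediate "cehipr", final "ehiprc".
(Check on "hostings": → "ghinosst" → "hinosstg" ✓)

ehiprc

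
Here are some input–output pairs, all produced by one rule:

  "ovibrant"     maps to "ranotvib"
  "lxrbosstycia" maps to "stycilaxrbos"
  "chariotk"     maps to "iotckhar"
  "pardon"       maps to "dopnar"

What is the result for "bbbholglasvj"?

glasvbjbbhol

What's happening: swap the first and last characters, then swap the front and back halves of the string.
Starting from "bbbholglasvj": after the first operation, "jbbholglasvb"; after the second, "glasvbjbbhol".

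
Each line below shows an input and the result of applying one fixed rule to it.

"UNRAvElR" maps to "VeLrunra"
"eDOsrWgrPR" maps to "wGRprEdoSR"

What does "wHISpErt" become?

The pattern: swap the front and back halves of the string, then flip the case of every letter.
On "wHISpErt": the first step gives "pErtwHIS", and the second then gives "PeRTWhis".

PeRTWhis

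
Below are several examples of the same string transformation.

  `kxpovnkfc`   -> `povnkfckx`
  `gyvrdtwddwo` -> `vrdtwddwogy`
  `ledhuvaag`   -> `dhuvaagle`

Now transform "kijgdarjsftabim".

Each output is the input with this applied: move the first 2 characters to the end (rotate left by 2).
For "kijgdarjsftabim" the result is "jgdarjsftabimki".

jgdarjsftabimki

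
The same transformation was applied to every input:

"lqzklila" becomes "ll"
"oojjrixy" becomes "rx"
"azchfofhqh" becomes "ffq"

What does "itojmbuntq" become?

The transformation: delete the first 3 characters, then keep every other character starting from the second (positions 2nd, 4th, 6th, ...).
"itojmbuntq" → "jmbuntq" → "mut".

mut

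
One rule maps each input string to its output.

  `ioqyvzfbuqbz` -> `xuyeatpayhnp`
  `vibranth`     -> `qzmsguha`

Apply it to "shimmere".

lldqdrgh

Rule — move the first 3 characters to the end (rotate left by 3), then shift every letter 1 place backward in the alphabet (wrapping around).
For "shimmere", step one produces "mmereshi"; step two turns that into "lldqdrgh".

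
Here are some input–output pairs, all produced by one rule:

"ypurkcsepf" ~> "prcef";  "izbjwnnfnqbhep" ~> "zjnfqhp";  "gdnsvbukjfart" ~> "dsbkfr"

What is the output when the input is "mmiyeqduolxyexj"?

In each case the input is transformed by: keep every other character starting from the second (positions 2nd, 4th, 6th, ...).
On "mmiyeqduolxyexj" that produces "myqulyx".

myqulyx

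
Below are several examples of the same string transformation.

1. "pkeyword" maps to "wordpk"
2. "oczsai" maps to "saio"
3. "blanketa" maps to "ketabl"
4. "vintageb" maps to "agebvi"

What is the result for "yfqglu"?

The pattern: swap the front and back halves of the string, then delete the last 2 characters.
On "yfqglu": the first step gives "gluyfq", and the second then gives "gluy".
(Check on "pkeyword": → "wordpkey" → "wordpk" ✓)

gluy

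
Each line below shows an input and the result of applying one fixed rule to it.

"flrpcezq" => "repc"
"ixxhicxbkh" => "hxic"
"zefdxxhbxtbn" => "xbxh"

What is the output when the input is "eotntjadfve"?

The rule is to take characters alternately from the front and the back (1st, last, 2nd, 2nd-last, ...), then keep only the last 4 characters.
For "eotntjadfve" the result is "dtaj".

dtaj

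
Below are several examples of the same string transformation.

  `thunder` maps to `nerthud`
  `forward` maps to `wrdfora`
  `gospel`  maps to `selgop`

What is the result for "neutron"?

The pattern: move the last 3 characters to the front (rotate right by 3), then swap the first and last characters.
Applying that to "neutron" gives "tonneur".

tonneur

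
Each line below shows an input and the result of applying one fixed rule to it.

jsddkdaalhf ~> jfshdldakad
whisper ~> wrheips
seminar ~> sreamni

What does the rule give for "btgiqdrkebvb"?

What's happening: take characters alternately from the front and the back (1st, last, 2nd, 2nd-last, ...).
Doing the same to "btgiqdrkebvb": "bbtvgbieqkdr".

bbtvgbieqkdr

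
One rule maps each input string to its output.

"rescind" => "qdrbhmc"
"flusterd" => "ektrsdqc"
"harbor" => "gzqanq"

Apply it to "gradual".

The transformation: shift every letter 1 place backward in the alphabet (wrapping around).
"gradual" → "fqzctzk".

fqzctzk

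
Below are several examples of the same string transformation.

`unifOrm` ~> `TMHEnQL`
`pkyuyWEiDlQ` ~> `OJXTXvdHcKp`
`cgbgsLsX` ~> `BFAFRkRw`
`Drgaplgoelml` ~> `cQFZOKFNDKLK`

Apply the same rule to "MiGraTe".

lHfQZsD

The rule is to flip the case of every letter, then shift every letter 1 place backward in the alphabet (wrapping around).
"MiGraTe" → "mIgRAtE" → "lHfQZsD".
(Check on "Drgaplgoelml": → "dRGAPLGOELML" → "cQFZOKFNDKLK" ✓)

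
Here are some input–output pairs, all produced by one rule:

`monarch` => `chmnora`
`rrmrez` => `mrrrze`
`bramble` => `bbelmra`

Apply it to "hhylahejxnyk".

The rule is to sort the characters into alphabetical order, then move the first character to the end.
Starting from "hhylahejxnyk": after the first operation, "aehhhjklnxyy"; after the second, "ehhhjklnxyya".

ehhhjklnxyya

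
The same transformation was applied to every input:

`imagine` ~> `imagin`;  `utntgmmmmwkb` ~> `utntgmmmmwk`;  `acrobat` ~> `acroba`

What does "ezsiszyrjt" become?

ezsiszyrj

The transformation: delete the last character.
Doing the same to "ezsiszyrjt": "ezsiszyrj".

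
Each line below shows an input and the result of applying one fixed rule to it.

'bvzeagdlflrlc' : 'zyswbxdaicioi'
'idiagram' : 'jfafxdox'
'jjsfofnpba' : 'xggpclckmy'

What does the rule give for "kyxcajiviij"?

ghvuzxgfsff

Looking at the pairs, the operation is to shift every letter 3 places backward in the alphabet (wrapping around), then move the last character to the front.
On "kyxcajiviij": the first step gives "hvuzxgfsffg", and the second then gives "ghvuzxgfsff".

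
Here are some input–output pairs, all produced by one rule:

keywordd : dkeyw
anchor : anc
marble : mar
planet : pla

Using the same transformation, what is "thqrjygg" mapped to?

gthqr

Looking at the pairs, the operation is to swap the front and back halves of the string, then delete the first 3 characters.
Starting from "thqrjygg": after the first operation, "jyggthqr"; after the second, "gthqr".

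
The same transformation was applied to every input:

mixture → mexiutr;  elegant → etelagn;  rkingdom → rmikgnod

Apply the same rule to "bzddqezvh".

The pattern: move the last character to the front, then swap each adjacent pair of characters (1↔2, 3↔4, ...).
"bzddqezvh" → "hbzddqezv" → "bhdzqdzev".
(Check on "rkingdom": → "mrkingdo" → "rmikgnod" ✓)

bhdzqdzev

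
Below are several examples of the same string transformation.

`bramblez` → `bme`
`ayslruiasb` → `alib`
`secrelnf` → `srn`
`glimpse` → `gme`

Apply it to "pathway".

What's happening: keep one character in every 3, starting at position 1 (positions 1st, 4th, 7th, ...).
Applying that to "pathway" gives "phy".

phy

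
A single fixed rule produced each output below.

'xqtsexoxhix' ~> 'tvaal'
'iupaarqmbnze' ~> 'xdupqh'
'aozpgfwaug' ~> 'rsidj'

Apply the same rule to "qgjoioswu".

In each case the input is transformed by: keep every other character starting from the second (positions 2nd, 4th, 6th, ...), then shift every letter 3 places forward in the alphabet (wrapping around).
For "qgjoioswu" the result is "jrrz".

jrrz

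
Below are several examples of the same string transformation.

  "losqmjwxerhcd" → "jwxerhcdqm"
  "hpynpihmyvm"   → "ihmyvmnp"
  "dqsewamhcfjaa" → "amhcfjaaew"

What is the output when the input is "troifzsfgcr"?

zsfgcrif

Looking at the pairs, the operation is to delete the first 3 characters, then move the first 2 characters to the end (rotate left by 2).
On "troifzsfgcr": the first step gives "ifzsfgcr", and the second then gives "zsfgcrif".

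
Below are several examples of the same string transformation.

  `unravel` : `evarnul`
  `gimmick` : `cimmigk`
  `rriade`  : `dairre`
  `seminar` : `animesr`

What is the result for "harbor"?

Rule — move the last character to the front, then reverse the string.
"harbor" → "rharbo" → "obrahr".
(Check on "rriade": → "erriad" → "dairre" ✓)

obrahr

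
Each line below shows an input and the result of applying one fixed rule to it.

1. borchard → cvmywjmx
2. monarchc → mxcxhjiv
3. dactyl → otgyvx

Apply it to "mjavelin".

Each output is the input with this applied: shift every letter 5 places backward in the alphabet (wrapping around), then swap the front and back halves of the string.
Starting from "mjavelin": after the first operation, "hevqzgdi"; after the second, "zgdihevq".

zgdihevq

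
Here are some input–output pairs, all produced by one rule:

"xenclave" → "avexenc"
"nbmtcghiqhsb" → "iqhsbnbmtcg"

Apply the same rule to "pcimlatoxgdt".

What's happening: swap the front and back halves of the string, then delete the first character.
For "pcimlatoxgdt" the result is "oxgdtpcimla".

oxgdtpcimla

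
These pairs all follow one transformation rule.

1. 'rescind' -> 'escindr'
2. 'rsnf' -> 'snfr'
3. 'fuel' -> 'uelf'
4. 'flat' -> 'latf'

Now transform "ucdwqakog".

The pattern: move the first character to the end.
For "ucdwqakog" the result is "cdwqakogu".

cdwqakogu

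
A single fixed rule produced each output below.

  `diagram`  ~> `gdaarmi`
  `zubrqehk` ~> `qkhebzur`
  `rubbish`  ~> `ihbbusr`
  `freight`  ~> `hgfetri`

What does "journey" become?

onjeyur

The transformation: sort the characters into reverse alphabetical order, then move the first 3 characters to the end (rotate left by 3).
On "journey": the first step gives "yuronje", and the second then gives "onjeyur".
(Check on "rubbish": → "usrihbb" → "ihbbusr" ✓)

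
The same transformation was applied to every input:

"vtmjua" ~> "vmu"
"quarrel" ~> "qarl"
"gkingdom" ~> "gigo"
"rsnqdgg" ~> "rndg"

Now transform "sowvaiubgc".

The rule is to keep every other character starting from the first (positions 1st, 3rd, 5th, ...).
"sowvaiubgc" → "swaug".

swaug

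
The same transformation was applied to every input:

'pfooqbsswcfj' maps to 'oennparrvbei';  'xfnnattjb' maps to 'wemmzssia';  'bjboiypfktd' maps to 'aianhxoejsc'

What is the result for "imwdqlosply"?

hlvcpknrokx

Rule — shift every letter 1 place backward in the alphabet (wrapping around).
"imwdqlosply" → "hlvcpknrokx".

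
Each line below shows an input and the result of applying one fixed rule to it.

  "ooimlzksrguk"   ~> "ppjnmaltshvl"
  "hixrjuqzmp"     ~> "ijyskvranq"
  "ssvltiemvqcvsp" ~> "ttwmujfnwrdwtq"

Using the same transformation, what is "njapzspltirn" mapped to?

okbqatqmujso

Rule — shift every letter 1 place forward in the alphabet (wrapping around).
Applying that to "njapzspltirn" gives "okbqatqmujso".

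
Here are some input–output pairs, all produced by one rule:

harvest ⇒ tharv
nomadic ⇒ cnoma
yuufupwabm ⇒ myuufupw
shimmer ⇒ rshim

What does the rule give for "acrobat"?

tacro

The transformation: move the last 3 characters to the front (rotate right by 3), then delete the first 2 characters.
On "acrobat": the first step gives "batacro", and the second then gives "tacro".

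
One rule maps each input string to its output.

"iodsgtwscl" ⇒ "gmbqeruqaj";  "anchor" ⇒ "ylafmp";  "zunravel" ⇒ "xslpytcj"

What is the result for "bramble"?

What's happening: shift every letter 2 places backward in the alphabet (wrapping around).
"bramble" → "zpykzjc".

zpykzjc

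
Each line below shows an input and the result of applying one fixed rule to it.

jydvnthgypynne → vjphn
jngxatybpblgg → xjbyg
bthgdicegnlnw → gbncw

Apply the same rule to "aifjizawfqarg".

Each output is the input with this applied: keep one character in every 3, starting at position 1 (positions 1st, 4th, 7th, ...), then swap each adjacent pair of characters (1↔2, 3↔4, ...).
Working it through for "aifjizawfqarg": intermediate "ajaqg", final "jaqag".

jaqag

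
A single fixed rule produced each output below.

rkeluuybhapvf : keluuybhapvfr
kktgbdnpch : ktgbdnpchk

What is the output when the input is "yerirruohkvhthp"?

Rule — move the first character to the end.
"yerirruohkvhthp" → "erirruohkvhthpy".

erirruohkvhthpy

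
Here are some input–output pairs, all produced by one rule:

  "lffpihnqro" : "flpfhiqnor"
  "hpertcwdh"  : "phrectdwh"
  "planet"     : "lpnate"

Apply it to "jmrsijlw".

mjsrjiwl

The pattern: swap each adjacent pair of characters (1↔2, 3↔4, ...).
For "jmrsijlw" the result is "mjsrjiwl".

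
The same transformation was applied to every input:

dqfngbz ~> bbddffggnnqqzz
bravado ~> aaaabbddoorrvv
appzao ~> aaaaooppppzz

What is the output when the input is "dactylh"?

Rule — double every character, then sort the characters into alphabetical order.
For "dactylh", step one produces "ddaaccttyyllhh"; step two turns that into "aaccddhhllttyy".

aaccddhhllttyy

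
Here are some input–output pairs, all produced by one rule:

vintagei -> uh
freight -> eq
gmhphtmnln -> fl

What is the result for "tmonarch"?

sl

Each output is the input with this applied: shift every letter 1 place backward in the alphabet (wrapping around), then keep only the first 2 characters.
Working it through for "tmonarch": intermediate "slnmzqbg", final "sl".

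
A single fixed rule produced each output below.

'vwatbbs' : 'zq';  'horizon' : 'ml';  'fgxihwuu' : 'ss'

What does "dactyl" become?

wj

The pattern: shift every letter 2 places backward in the alphabet (wrapping around), then keep only the last 2 characters.
On "dactyl": the first step gives "byarwj", and the second then gives "wj".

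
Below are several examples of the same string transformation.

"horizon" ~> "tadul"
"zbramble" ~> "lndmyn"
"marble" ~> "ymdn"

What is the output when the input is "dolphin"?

paxbt

Rule — delete the last 2 characters, then shift every letter 12 places forward in the alphabet (wrapping around).
On "dolphin": the first step gives "dolph", and the second then gives "paxbt".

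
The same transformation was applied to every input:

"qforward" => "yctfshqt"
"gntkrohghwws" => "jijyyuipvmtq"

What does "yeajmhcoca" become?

jeqecagclo

The pattern: swap the front and back halves of the string, then shift every letter 2 places forward in the alphabet (wrapping around).
Applying both steps to "yeajmhcoca": "hcocayeajm", then "jeqecagclo".
(Check on "gntkrohghwws": → "hghwwsgntkro" → "jijyyuipvmtq" ✓)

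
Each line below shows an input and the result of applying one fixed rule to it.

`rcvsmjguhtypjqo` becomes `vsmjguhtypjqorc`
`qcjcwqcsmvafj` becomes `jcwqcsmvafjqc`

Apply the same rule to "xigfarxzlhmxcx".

gfarxzlhmxcxxi

Rule — move the first 2 characters to the end (rotate left by 2).
For "xigfarxzlhmxcx" the result is "gfarxzlhmxcxxi".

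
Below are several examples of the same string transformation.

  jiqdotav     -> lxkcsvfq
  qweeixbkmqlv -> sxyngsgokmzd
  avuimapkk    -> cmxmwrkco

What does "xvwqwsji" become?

zkxlyusy

In each case the input is transformed by: take characters alternately from the front and the back (1st, last, 2nd, 2nd-last, ...), then shift every letter 2 places forward in the alphabet (wrapping around).
For "xvwqwsji", step one produces "xivjwsqw"; step two turns that into "zkxlyusy".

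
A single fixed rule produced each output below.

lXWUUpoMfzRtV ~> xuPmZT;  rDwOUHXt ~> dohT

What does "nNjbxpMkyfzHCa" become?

nBPKFhA

Rule — flip the case of every letter, then keep every other character starting from the second (positions 2nd, 4th, 6th, ...).
"nNjbxpMkyfzHCa" → "NnJBXPmKYFZhcA" → "nBPKFhA".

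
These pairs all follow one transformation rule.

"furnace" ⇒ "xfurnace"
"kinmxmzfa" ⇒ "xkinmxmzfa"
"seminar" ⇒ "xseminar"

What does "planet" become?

The transformation: prepend "x".
On "planet" that produces "xplanet".

xplanet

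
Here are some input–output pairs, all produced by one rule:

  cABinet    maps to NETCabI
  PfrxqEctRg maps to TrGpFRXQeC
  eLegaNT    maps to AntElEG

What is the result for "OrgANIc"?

The pattern: move the last 3 characters to the front (rotate right by 3), then flip the case of every letter.
Starting from "OrgANIc": after the first operation, "NIcOrgA"; after the second, "niCoRGa".

niCoRGa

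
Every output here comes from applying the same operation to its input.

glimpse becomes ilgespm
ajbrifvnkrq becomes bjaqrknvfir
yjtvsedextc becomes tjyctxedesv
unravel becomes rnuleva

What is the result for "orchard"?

In each case the input is transformed by: move the first 3 characters to the end (rotate left by 3), then reverse the string.
On "orchard": the first step gives "hardorc", and the second then gives "crodrah".
(Check on "yjtvsedextc": → "vsedextcyjt" → "tjyctxedesv" ✓)

crodrah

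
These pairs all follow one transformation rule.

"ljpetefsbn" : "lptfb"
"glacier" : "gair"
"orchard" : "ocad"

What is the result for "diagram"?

darm

The pattern: keep every other character starting from the first (positions 1st, 3rd, 5th, ...).
So "diagram" becomes "darm".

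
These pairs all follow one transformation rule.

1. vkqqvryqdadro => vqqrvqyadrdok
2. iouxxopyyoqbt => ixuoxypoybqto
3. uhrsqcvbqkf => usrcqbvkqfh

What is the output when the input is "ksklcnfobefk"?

In each case the input is transformed by: swap each adjacent pair of characters (1↔2, 3↔4, ...), then move the first character to the end.
Working it through for "ksklcnfobefk": intermediate "sklkncofebkf", final "klkncofebkfs".
(Check on "iouxxopyyoqbt": → "oixuoxypoybqt" → "ixuoxypoybqto" ✓)

klkncofebkfs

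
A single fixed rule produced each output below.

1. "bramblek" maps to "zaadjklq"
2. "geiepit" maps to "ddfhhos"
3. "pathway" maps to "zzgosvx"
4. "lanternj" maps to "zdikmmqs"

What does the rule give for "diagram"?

Rule — sort the characters into alphabetical order, then shift every letter 1 place backward in the alphabet (wrapping around).
"diagram" → "zzcfhlq".

zzcfhlq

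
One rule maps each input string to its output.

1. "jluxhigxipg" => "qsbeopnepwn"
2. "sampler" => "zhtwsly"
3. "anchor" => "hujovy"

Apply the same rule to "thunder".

aobukly

Looking at the pairs, the operation is to shift every letter 7 places forward in the alphabet (wrapping around).
So "thunder" becomes "aobukly".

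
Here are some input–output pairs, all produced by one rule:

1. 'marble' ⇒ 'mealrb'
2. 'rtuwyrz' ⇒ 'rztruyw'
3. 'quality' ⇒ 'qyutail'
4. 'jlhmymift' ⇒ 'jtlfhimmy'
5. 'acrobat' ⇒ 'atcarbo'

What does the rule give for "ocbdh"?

ohcdb

The rule is to take characters alternately from the front and the back (1st, last, 2nd, 2nd-last, ...).
On "ocbdh" that produces "ohcdb".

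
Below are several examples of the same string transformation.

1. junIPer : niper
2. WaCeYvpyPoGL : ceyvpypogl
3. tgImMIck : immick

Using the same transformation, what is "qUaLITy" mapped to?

The pattern: delete the first 2 characters, then convert every letter to lowercase.
"qUaLITy" → "ality".

ality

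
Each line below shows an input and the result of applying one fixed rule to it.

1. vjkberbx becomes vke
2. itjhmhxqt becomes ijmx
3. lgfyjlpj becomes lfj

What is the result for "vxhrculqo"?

vhcl

Each output is the input with this applied: keep every other character starting from the first (positions 1st, 3rd, 5th, ...), then delete the last character.
Starting from "vxhrculqo": after the first operation, "vhclo"; after the second, "vhcl".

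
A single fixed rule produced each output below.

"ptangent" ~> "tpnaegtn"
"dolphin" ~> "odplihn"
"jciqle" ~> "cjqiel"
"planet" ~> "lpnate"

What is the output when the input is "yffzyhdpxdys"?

Each output is the input with this applied: swap each adjacent pair of characters (1↔2, 3↔4, ...).
So "yffzyhdpxdys" becomes "fyzfhypddxsy".

fyzfhypddxsy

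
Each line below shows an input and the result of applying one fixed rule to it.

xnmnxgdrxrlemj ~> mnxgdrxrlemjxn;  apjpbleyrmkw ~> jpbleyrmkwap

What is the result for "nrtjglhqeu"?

tjglhqeunr

The rule is to move the first 2 characters to the end (rotate left by 2).
Applying that to "nrtjglhqeu" gives "tjglhqeunr".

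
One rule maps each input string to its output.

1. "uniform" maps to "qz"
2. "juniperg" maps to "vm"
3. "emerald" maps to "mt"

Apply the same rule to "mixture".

fz

In each case the input is transformed by: keep one character in every 3, starting at position 3 (positions 3rd, 6th, 9th, ...), then shift every letter 8 places forward in the alphabet (wrapping around).
For "mixture", step one produces "xr"; step two turns that into "fz".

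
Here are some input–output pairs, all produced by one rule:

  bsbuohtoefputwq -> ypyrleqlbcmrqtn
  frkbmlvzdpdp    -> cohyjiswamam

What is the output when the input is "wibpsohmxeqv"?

What's happening: shift every letter 3 places backward in the alphabet (wrapping around).
Applying that to "wibpsohmxeqv" gives "tfymplejubns".

tfymplejubns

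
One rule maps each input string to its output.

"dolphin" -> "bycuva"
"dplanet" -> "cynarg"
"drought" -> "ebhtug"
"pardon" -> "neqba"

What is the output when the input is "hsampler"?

fnzcyre

The transformation: delete the first character, then shift every letter 13 places forward in the alphabet (wrapping around) — i.e. ROT13.
For "hsampler", step one produces "sampler"; step two turns that into "fnzcyre".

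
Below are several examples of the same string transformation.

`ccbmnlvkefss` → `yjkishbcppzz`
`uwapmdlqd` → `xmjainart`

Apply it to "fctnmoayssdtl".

qkjlxvppaqicz

The pattern: shift every letter 3 places backward in the alphabet (wrapping around), then move the first 2 characters to the end (rotate left by 2).
Working it through for "fctnmoayssdtl": intermediate "czqkjlxvppaqi", final "qkjlxvppaqicz".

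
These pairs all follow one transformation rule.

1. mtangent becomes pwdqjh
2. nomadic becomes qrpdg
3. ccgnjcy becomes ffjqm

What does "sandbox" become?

vdqge

What's happening: delete the last 2 characters, then shift every letter 3 places forward in the alphabet (wrapping around).
"sandbox" → "sandb" → "vdqge".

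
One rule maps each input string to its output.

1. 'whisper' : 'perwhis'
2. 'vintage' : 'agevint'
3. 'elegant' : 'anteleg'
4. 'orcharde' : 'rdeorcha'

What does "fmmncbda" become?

bdafmmnc

In each case the input is transformed by: move the last 3 characters to the front (rotate right by 3).
On "fmmncbda" that produces "bdafmmnc".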